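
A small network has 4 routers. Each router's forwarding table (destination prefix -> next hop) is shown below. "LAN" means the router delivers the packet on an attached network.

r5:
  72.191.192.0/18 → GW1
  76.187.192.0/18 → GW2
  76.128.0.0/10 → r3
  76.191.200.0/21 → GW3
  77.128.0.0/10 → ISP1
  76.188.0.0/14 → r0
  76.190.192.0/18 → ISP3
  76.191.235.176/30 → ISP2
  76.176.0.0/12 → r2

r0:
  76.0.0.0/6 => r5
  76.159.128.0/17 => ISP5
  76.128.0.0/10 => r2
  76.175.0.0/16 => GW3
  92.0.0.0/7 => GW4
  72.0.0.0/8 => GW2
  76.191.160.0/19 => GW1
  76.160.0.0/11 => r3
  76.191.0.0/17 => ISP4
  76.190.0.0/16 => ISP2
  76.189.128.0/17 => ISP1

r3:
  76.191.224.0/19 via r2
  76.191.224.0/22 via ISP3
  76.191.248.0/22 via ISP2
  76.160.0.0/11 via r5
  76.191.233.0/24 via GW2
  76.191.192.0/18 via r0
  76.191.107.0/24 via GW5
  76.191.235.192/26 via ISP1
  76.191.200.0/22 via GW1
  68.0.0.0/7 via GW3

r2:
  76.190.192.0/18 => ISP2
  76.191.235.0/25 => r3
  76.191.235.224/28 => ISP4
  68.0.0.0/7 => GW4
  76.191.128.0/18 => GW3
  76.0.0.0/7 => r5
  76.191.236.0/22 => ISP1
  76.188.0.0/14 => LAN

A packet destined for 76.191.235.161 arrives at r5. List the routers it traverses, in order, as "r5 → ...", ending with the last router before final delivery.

At r5: longest match for 76.191.235.161 is 76.188.0.0/14 -> r0
At r0: longest match for 76.191.235.161 is 76.160.0.0/11 -> r3
At r3: longest match for 76.191.235.161 is 76.191.224.0/19 -> r2
At r2: longest match for 76.191.235.161 is 76.188.0.0/14 -> LAN

r5 → r0 → r3 → r2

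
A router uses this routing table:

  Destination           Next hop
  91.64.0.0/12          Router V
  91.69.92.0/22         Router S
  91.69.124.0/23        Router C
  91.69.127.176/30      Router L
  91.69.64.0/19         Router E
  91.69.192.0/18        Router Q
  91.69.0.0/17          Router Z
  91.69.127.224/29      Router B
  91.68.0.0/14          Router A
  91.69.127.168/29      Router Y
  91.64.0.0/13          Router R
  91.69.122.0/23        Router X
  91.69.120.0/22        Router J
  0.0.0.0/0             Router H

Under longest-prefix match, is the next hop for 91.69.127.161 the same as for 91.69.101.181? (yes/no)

yes

91.69.127.161: longest match 91.69.0.0/17 -> Router Z
91.69.101.181: longest match 91.69.0.0/17 -> Router Z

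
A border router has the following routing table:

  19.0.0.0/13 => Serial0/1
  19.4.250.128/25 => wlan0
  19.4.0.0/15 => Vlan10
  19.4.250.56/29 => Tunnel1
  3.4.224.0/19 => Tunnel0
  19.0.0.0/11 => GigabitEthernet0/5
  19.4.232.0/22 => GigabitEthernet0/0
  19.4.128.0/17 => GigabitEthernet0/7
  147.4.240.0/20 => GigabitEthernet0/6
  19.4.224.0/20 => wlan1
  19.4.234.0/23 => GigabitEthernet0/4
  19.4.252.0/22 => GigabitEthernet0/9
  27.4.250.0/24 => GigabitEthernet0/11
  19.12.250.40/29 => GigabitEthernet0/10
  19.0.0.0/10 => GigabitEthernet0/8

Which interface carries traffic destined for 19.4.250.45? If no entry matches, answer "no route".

Routes whose prefix contains 19.4.250.45:
  19.0.0.0/10 (19.0.0.0 - 19.63.255.255) -> GigabitEthernet0/8
  19.0.0.0/11 (19.0.0.0 - 19.31.255.255) -> GigabitEthernet0/5
  19.0.0.0/13 (19.0.0.0 - 19.7.255.255) -> Serial0/1
  19.4.0.0/15 (19.4.0.0 - 19.5.255.255) -> Vlan10
  19.4.128.0/17 (19.4.128.0 - 19.4.255.255) -> GigabitEthernet0/7
More-specific entries that do NOT match:
  19.4.250.56/29 (19.4.250.56 - 19.4.250.63) does not contain 19.4.250.45
  19.12.250.40/29 (19.12.250.40 - 19.12.250.47) does not contain 19.4.250.45
  19.4.250.128/25 (19.4.250.128 - 19.4.250.255) does not contain 19.4.250.45
  27.4.250.0/24 (27.4.250.0 - 27.4.250.255) does not contain 19.4.250.45
  19.4.234.0/23 (19.4.234.0 - 19.4.235.255) does not contain 19.4.250.45
  19.4.232.0/22 (19.4.232.0 - 19.4.235.255) does not contain 19.4.250.45
  19.4.252.0/22 (19.4.252.0 - 19.4.255.255) does not contain 19.4.250.45
  147.4.240.0/20 (147.4.240.0 - 147.4.255.255) does not contain 19.4.250.45
  19.4.224.0/20 (19.4.224.0 - 19.4.239.255) does not contain 19.4.250.45
  3.4.224.0/19 (3.4.224.0 - 3.4.255.255) does not contain 19.4.250.45
Longest matching prefix is /17 -> interface GigabitEthernet0/7.

GigabitEthernet0/7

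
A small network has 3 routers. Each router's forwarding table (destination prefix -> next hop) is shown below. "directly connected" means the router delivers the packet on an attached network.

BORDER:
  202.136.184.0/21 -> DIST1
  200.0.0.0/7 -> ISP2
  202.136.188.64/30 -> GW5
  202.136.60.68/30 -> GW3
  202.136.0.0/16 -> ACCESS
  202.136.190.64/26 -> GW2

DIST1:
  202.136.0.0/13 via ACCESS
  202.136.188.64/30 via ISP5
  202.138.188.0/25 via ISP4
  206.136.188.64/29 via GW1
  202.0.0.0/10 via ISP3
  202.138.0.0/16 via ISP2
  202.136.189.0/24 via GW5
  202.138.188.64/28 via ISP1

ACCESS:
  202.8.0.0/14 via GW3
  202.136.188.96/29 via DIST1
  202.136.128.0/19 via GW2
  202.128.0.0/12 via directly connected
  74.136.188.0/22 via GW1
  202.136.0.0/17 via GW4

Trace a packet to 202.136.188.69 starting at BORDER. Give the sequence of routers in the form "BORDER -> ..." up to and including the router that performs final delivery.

At BORDER: longest match for 202.136.188.69 is 202.136.184.0/21 -> DIST1
At DIST1: longest match for 202.136.188.69 is 202.136.0.0/13 -> ACCESS
At ACCESS: longest match for 202.136.188.69 is 202.128.0.0/12 -> directly connected

BORDER -> DIST1 -> ACCESS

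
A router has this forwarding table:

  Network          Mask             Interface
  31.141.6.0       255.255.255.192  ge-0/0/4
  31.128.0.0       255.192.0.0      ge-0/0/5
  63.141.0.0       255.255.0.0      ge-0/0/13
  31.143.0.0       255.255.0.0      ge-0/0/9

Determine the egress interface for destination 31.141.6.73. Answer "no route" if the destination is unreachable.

ge-0/0/5

Routes whose prefix contains 31.141.6.73:
  31.128.0.0/10 (31.128.0.0 - 31.191.255.255) -> ge-0/0/5
More-specific entries that do NOT match:
  31.141.6.0/26 (31.141.6.0 - 31.141.6.63) does not contain 31.141.6.73
  63.141.0.0/16 (63.141.0.0 - 63.141.255.255) does not contain 31.141.6.73
  31.143.0.0/16 (31.143.0.0 - 31.143.255.255) does not contain 31.141.6.73
Longest matching prefix is /10 -> interface ge-0/0/5.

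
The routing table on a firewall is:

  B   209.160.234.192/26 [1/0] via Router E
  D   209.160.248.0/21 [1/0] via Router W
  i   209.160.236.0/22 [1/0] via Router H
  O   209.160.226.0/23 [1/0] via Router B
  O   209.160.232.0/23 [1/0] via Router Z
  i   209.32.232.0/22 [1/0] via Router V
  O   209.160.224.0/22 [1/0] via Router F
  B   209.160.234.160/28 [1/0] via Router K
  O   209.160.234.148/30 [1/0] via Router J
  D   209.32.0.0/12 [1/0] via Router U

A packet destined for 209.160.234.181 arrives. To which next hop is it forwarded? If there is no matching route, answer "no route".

no route

No entry's prefix contains 209.160.234.181; there is no default route.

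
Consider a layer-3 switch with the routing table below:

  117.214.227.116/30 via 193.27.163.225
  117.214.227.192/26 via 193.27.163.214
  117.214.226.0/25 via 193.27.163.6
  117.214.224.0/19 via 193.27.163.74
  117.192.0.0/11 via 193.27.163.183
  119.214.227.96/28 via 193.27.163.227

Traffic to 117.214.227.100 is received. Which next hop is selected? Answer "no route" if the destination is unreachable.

193.27.163.74

Routes whose prefix contains 117.214.227.100:
  117.192.0.0/11 (117.192.0.0 - 117.223.255.255) -> 193.27.163.183
  117.214.224.0/19 (117.214.224.0 - 117.214.255.255) -> 193.27.163.74
More-specific entries that do NOT match:
  117.214.227.116/30 (117.214.227.116 - 117.214.227.119) does not contain 117.214.227.100
  119.214.227.96/28 (119.214.227.96 - 119.214.227.111) does not contain 117.214.227.100
  117.214.227.192/26 (117.214.227.192 - 117.214.227.255) does not contain 117.214.227.100
  117.214.226.0/25 (117.214.226.0 - 117.214.226.127) does not contain 117.214.227.100
Longest matching prefix is /19 -> next hop 193.27.163.74.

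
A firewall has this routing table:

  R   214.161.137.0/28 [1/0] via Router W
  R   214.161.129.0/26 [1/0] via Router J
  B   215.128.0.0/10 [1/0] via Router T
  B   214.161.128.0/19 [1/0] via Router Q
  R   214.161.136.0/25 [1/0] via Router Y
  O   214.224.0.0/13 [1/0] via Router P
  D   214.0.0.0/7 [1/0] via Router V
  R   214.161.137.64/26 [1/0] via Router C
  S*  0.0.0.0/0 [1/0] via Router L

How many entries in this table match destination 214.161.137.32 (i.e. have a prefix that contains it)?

Prefixes containing 214.161.137.32:
  0.0.0.0/0 (default, matches everything)
  214.0.0.0/7 (214.0.0.0 - 215.255.255.255)
  214.161.128.0/19 (214.161.128.0 - 214.161.159.255)
Total matching entries: 3.

3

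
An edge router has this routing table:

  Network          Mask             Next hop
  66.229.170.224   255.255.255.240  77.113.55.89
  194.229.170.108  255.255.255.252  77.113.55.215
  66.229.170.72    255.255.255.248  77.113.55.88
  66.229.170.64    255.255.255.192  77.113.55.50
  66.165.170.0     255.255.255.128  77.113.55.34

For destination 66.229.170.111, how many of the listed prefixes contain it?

1

Prefixes containing 66.229.170.111:
  66.229.170.64/26 (66.229.170.64 - 66.229.170.127)
Total matching entries: 1.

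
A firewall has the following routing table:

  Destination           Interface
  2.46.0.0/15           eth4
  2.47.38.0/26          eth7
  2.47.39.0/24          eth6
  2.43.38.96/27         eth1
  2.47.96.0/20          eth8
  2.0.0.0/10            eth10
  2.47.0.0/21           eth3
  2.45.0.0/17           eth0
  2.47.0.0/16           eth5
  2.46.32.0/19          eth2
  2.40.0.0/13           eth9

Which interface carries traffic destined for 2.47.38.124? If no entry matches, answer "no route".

Routes whose prefix contains 2.47.38.124:
  2.0.0.0/10 (2.0.0.0 - 2.63.255.255) -> eth10
  2.40.0.0/13 (2.40.0.0 - 2.47.255.255) -> eth9
  2.46.0.0/15 (2.46.0.0 - 2.47.255.255) -> eth4
  2.47.0.0/16 (2.47.0.0 - 2.47.255.255) -> eth5
More-specific entries that do NOT match:
  2.43.38.96/27 (2.43.38.96 - 2.43.38.127) does not contain 2.47.38.124
  2.47.38.0/26 (2.47.38.0 - 2.47.38.63) does not contain 2.47.38.124
  2.47.39.0/24 (2.47.39.0 - 2.47.39.255) does not contain 2.47.38.124
  2.47.0.0/21 (2.47.0.0 - 2.47.7.255) does not contain 2.47.38.124
  2.47.96.0/20 (2.47.96.0 - 2.47.111.255) does not contain 2.47.38.124
  2.46.32.0/19 (2.46.32.0 - 2.46.63.255) does not contain 2.47.38.124
  2.45.0.0/17 (2.45.0.0 - 2.45.127.255) does not contain 2.47.38.124
Longest matching prefix is /16 -> interface eth5.

eth5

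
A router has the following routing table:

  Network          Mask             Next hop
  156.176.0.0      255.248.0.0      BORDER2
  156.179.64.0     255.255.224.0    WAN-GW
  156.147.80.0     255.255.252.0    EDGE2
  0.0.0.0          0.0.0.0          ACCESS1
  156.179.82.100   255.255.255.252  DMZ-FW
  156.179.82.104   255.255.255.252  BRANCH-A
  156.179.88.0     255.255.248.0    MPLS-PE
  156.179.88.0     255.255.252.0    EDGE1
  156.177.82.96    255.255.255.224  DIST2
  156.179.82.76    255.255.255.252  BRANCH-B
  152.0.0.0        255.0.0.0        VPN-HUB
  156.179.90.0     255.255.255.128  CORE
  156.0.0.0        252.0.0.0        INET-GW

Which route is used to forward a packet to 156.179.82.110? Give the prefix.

156.179.64.0/19

Entries matching 156.179.82.110:
  0.0.0.0/0 (default, matches everything)
  156.0.0.0/6 (156.0.0.0 - 159.255.255.255)
  156.176.0.0/13 (156.176.0.0 - 156.183.255.255)
  156.179.64.0/19 (156.179.64.0 - 156.179.95.255)
Most specific is 156.179.64.0/19.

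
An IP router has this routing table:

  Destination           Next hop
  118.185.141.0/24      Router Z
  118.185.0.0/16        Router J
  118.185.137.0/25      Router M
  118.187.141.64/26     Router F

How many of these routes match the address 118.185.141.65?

2

Prefixes containing 118.185.141.65:
  118.185.0.0/16 (118.185.0.0 - 118.185.255.255)
  118.185.141.0/24 (118.185.141.0 - 118.185.141.255)
Total matching entries: 2.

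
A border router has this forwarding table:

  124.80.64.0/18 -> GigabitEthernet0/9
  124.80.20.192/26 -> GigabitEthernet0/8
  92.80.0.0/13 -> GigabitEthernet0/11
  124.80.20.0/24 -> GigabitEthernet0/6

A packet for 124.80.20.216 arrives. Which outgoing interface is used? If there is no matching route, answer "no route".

GigabitEthernet0/8

Routes whose prefix contains 124.80.20.216:
  124.80.20.0/24 (124.80.20.0 - 124.80.20.255) -> GigabitEthernet0/6
  124.80.20.192/26 (124.80.20.192 - 124.80.20.255) -> GigabitEthernet0/8
Longest matching prefix is /26 -> interface GigabitEthernet0/8.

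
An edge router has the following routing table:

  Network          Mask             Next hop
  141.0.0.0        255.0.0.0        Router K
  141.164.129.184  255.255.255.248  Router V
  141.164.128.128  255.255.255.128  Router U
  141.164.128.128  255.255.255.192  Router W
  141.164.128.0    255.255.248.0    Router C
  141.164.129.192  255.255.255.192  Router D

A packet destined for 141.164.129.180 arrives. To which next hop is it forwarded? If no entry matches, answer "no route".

Router C

Routes whose prefix contains 141.164.129.180:
  141.0.0.0/8 (141.0.0.0 - 141.255.255.255) -> Router K
  141.164.128.0/21 (141.164.128.0 - 141.164.135.255) -> Router C
More-specific entries that do NOT match:
  141.164.129.184/29 (141.164.129.184 - 141.164.129.191) does not contain 141.164.129.180
  141.164.128.128/26 (141.164.128.128 - 141.164.128.191) does not contain 141.164.129.180
  141.164.129.192/26 (141.164.129.192 - 141.164.129.255) does not contain 141.164.129.180
  141.164.128.128/25 (141.164.128.128 - 141.164.128.255) does not contain 141.164.129.180
Longest matching prefix is /21 -> next hop Router C.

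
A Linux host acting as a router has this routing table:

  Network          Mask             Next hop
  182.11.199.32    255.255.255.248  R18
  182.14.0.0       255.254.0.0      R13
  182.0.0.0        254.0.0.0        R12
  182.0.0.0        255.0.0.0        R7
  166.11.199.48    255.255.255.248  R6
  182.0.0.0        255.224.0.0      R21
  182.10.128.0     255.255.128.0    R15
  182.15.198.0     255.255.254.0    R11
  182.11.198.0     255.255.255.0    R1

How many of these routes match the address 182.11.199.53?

Prefixes containing 182.11.199.53:
  182.0.0.0/7 (182.0.0.0 - 183.255.255.255)
  182.0.0.0/8 (182.0.0.0 - 182.255.255.255)
  182.0.0.0/11 (182.0.0.0 - 182.31.255.255)
Total matching entries: 3.

3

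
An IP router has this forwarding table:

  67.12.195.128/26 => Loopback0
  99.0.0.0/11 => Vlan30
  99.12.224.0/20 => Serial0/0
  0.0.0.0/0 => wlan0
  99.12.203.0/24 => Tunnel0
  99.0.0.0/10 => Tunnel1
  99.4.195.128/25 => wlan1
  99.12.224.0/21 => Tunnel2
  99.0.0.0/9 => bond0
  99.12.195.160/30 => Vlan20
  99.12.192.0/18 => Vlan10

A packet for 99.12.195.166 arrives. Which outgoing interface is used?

Routes whose prefix contains 99.12.195.166:
  0.0.0.0/0 (default, matches everything) -> wlan0
  99.0.0.0/9 (99.0.0.0 - 99.127.255.255) -> bond0
  99.0.0.0/10 (99.0.0.0 - 99.63.255.255) -> Tunnel1
  99.0.0.0/11 (99.0.0.0 - 99.31.255.255) -> Vlan30
  99.12.192.0/18 (99.12.192.0 - 99.12.255.255) -> Vlan10
More-specific entries that do NOT match:
  99.12.195.160/30 (99.12.195.160 - 99.12.195.163) does not contain 99.12.195.166
  67.12.195.128/26 (67.12.195.128 - 67.12.195.191) does not contain 99.12.195.166
  99.4.195.128/25 (99.4.195.128 - 99.4.195.255) does not contain 99.12.195.166
  99.12.203.0/24 (99.12.203.0 - 99.12.203.255) does not contain 99.12.195.166
  99.12.224.0/21 (99.12.224.0 - 99.12.231.255) does not contain 99.12.195.166
  99.12.224.0/20 (99.12.224.0 - 99.12.239.255) does not contain 99.12.195.166
Longest matching prefix is /18 -> interface Vlan10.

Vlan10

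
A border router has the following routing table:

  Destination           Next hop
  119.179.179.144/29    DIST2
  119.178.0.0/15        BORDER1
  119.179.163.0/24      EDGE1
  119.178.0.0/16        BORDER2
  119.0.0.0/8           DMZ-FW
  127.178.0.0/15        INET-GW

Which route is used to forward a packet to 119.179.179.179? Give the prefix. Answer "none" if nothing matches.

119.178.0.0/15

Entries matching 119.179.179.179:
  119.0.0.0/8 (119.0.0.0 - 119.255.255.255)
  119.178.0.0/15 (119.178.0.0 - 119.179.255.255)
Most specific is 119.178.0.0/15.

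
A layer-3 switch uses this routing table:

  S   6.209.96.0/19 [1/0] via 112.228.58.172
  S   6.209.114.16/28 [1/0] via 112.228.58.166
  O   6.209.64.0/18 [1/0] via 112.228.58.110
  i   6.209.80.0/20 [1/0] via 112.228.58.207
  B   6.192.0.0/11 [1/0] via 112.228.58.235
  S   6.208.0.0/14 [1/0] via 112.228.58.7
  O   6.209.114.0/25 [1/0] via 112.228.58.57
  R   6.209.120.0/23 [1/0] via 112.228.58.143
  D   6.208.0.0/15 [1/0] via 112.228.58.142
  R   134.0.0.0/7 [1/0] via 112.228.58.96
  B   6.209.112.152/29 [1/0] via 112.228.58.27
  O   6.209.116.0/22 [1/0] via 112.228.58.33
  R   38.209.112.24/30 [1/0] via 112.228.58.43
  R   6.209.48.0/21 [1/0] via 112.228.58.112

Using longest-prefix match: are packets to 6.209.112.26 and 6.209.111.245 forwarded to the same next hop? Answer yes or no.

yes

6.209.112.26: longest match 6.209.96.0/19 -> 112.228.58.172
6.209.111.245: longest match 6.209.96.0/19 -> 112.228.58.172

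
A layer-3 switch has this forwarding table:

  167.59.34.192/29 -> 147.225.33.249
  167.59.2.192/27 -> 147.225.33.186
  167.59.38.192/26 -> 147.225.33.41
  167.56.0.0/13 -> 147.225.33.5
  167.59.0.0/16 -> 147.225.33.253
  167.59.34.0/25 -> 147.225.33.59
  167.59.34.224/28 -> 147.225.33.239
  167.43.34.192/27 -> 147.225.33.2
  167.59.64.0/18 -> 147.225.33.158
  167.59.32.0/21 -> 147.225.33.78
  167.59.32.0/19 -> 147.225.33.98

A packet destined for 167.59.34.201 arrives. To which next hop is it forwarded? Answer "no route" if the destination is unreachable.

Routes whose prefix contains 167.59.34.201:
  167.56.0.0/13 (167.56.0.0 - 167.63.255.255) -> 147.225.33.5
  167.59.0.0/16 (167.59.0.0 - 167.59.255.255) -> 147.225.33.253
  167.59.32.0/19 (167.59.32.0 - 167.59.63.255) -> 147.225.33.98
  167.59.32.0/21 (167.59.32.0 - 167.59.39.255) -> 147.225.33.78
More-specific entries that do NOT match:
  167.59.34.192/29 (167.59.34.192 - 167.59.34.199) does not contain 167.59.34.201
  167.59.34.224/28 (167.59.34.224 - 167.59.34.239) does not contain 167.59.34.201
  167.59.2.192/27 (167.59.2.192 - 167.59.2.223) does not contain 167.59.34.201
  167.43.34.192/27 (167.43.34.192 - 167.43.34.223) does not contain 167.59.34.201
  167.59.38.192/26 (167.59.38.192 - 167.59.38.255) does not contain 167.59.34.201
  167.59.34.0/25 (167.59.34.0 - 167.59.34.127) does not contain 167.59.34.201
Longest matching prefix is /21 -> next hop 147.225.33.78.

147.225.33.78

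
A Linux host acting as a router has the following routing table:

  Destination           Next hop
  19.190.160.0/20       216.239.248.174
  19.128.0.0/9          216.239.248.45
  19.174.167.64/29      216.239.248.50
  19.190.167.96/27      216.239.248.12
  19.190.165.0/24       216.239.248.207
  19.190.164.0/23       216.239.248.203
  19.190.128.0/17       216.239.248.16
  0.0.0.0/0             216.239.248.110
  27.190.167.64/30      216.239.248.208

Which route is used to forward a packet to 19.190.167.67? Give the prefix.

19.190.160.0/20

Entries matching 19.190.167.67:
  0.0.0.0/0 (default, matches everything)
  19.128.0.0/9 (19.128.0.0 - 19.255.255.255)
  19.190.128.0/17 (19.190.128.0 - 19.190.255.255)
  19.190.160.0/20 (19.190.160.0 - 19.190.175.255)
Most specific is 19.190.160.0/20.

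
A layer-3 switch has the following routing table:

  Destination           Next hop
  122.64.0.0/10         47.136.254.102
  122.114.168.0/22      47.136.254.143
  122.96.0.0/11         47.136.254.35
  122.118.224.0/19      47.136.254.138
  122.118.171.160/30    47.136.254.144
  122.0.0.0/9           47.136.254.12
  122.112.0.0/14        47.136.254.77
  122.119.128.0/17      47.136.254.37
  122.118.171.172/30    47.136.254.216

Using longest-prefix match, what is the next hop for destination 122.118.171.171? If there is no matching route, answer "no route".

Routes whose prefix contains 122.118.171.171:
  122.0.0.0/9 (122.0.0.0 - 122.127.255.255) -> 47.136.254.12
  122.64.0.0/10 (122.64.0.0 - 122.127.255.255) -> 47.136.254.102
  122.96.0.0/11 (122.96.0.0 - 122.127.255.255) -> 47.136.254.35
More-specific entries that do NOT match:
  122.118.171.160/30 (122.118.171.160 - 122.118.171.163) does not contain 122.118.171.171
  122.118.171.172/30 (122.118.171.172 - 122.118.171.175) does not contain 122.118.171.171
  122.114.168.0/22 (122.114.168.0 - 122.114.171.255) does not contain 122.118.171.171
  122.118.224.0/19 (122.118.224.0 - 122.118.255.255) does not contain 122.118.171.171
  122.119.128.0/17 (122.119.128.0 - 122.119.255.255) does not contain 122.118.171.171
  122.112.0.0/14 (122.112.0.0 - 122.115.255.255) does not contain 122.118.171.171
Longest matching prefix is /11 -> next hop 47.136.254.35.

47.136.254.35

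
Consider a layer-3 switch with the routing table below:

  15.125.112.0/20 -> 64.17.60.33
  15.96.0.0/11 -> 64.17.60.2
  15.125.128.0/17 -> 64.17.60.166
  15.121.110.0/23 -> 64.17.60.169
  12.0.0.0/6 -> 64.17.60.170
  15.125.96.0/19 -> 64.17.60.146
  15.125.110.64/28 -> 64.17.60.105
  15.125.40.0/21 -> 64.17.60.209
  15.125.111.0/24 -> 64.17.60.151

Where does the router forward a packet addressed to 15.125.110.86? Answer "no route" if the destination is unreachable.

64.17.60.146

Routes whose prefix contains 15.125.110.86:
  12.0.0.0/6 (12.0.0.0 - 15.255.255.255) -> 64.17.60.170
  15.96.0.0/11 (15.96.0.0 - 15.127.255.255) -> 64.17.60.2
  15.125.96.0/19 (15.125.96.0 - 15.125.127.255) -> 64.17.60.146
More-specific entries that do NOT match:
  15.125.110.64/28 (15.125.110.64 - 15.125.110.79) does not contain 15.125.110.86
  15.125.111.0/24 (15.125.111.0 - 15.125.111.255) does not contain 15.125.110.86
  15.121.110.0/23 (15.121.110.0 - 15.121.111.255) does not contain 15.125.110.86
  15.125.40.0/21 (15.125.40.0 - 15.125.47.255) does not contain 15.125.110.86
  15.125.112.0/20 (15.125.112.0 - 15.125.127.255) does not contain 15.125.110.86
Longest matching prefix is /19 -> next hop 64.17.60.146.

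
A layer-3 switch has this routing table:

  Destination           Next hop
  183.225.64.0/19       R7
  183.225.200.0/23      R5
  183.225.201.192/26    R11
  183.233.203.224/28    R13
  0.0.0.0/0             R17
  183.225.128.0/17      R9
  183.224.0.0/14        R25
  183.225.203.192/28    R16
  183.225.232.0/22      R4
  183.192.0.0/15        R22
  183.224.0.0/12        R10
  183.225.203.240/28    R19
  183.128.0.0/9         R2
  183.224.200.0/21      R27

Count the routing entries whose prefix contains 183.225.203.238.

5

Prefixes containing 183.225.203.238:
  0.0.0.0/0 (default, matches everything)
  183.128.0.0/9 (183.128.0.0 - 183.255.255.255)
  183.224.0.0/12 (183.224.0.0 - 183.239.255.255)
  183.224.0.0/14 (183.224.0.0 - 183.227.255.255)
  183.225.128.0/17 (183.225.128.0 - 183.225.255.255)
Total matching entries: 5.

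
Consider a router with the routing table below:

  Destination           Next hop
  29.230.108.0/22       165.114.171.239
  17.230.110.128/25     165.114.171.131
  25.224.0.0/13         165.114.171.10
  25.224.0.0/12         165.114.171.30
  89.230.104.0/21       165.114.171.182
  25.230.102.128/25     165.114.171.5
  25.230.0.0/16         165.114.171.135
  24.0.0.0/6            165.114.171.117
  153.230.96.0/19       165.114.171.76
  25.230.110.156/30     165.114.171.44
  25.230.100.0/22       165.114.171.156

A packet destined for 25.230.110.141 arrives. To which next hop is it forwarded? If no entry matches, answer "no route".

Routes whose prefix contains 25.230.110.141:
  24.0.0.0/6 (24.0.0.0 - 27.255.255.255) -> 165.114.171.117
  25.224.0.0/12 (25.224.0.0 - 25.239.255.255) -> 165.114.171.30
  25.224.0.0/13 (25.224.0.0 - 25.231.255.255) -> 165.114.171.10
  25.230.0.0/16 (25.230.0.0 - 25.230.255.255) -> 165.114.171.135
More-specific entries that do NOT match:
  25.230.110.156/30 (25.230.110.156 - 25.230.110.159) does not contain 25.230.110.141
  17.230.110.128/25 (17.230.110.128 - 17.230.110.255) does not contain 25.230.110.141
  25.230.102.128/25 (25.230.102.128 - 25.230.102.255) does not contain 25.230.110.141
  29.230.108.0/22 (29.230.108.0 - 29.230.111.255) does not contain 25.230.110.141
  25.230.100.0/22 (25.230.100.0 - 25.230.103.255) does not contain 25.230.110.141
  89.230.104.0/21 (89.230.104.0 - 89.230.111.255) does not contain 25.230.110.141
  153.230.96.0/19 (153.230.96.0 - 153.230.127.255) does not contain 25.230.110.141
Longest matching prefix is /16 -> next hop 165.114.171.135.

165.114.171.135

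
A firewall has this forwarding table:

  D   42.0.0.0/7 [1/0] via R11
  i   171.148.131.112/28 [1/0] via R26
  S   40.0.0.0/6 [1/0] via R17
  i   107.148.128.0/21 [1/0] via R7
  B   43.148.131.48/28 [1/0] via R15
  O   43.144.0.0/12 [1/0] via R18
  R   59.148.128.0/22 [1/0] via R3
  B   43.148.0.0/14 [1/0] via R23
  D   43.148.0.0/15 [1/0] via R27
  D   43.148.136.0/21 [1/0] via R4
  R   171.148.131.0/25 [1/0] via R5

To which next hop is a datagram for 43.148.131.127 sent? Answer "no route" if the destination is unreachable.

Routes whose prefix contains 43.148.131.127:
  40.0.0.0/6 (40.0.0.0 - 43.255.255.255) -> R17
  42.0.0.0/7 (42.0.0.0 - 43.255.255.255) -> R11
  43.144.0.0/12 (43.144.0.0 - 43.159.255.255) -> R18
  43.148.0.0/14 (43.148.0.0 - 43.151.255.255) -> R23
  43.148.0.0/15 (43.148.0.0 - 43.149.255.255) -> R27
More-specific entries that do NOT match:
  171.148.131.112/28 (171.148.131.112 - 171.148.131.127) does not contain 43.148.131.127
  43.148.131.48/28 (43.148.131.48 - 43.148.131.63) does not contain 43.148.131.127
  171.148.131.0/25 (171.148.131.0 - 171.148.131.127) does not contain 43.148.131.127
  59.148.128.0/22 (59.148.128.0 - 59.148.131.255) does not contain 43.148.131.127
  107.148.128.0/21 (107.148.128.0 - 107.148.135.255) does not contain 43.148.131.127
  43.148.136.0/21 (43.148.136.0 - 43.148.143.255) does not contain 43.148.131.127
Longest matching prefix is /15 -> next hop R27.

R27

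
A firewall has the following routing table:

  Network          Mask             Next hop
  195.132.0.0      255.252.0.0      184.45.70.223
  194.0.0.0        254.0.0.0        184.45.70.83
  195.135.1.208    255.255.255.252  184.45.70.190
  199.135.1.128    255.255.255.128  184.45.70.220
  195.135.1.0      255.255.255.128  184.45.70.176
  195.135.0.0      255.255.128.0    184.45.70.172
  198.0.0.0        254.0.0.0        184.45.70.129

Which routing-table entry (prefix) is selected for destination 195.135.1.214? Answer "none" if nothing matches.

195.135.0.0/17

Entries matching 195.135.1.214:
  194.0.0.0/7 (194.0.0.0 - 195.255.255.255)
  195.132.0.0/14 (195.132.0.0 - 195.135.255.255)
  195.135.0.0/17 (195.135.0.0 - 195.135.127.255)
Most specific is 195.135.0.0/17.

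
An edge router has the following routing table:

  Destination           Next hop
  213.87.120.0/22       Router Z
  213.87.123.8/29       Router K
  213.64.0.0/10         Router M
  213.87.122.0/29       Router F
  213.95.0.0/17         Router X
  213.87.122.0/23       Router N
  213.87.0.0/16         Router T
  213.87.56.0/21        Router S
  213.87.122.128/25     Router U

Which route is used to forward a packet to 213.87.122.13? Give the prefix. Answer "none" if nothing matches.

213.87.122.0/23

Entries matching 213.87.122.13:
  213.64.0.0/10 (213.64.0.0 - 213.127.255.255)
  213.87.0.0/16 (213.87.0.0 - 213.87.255.255)
  213.87.120.0/22 (213.87.120.0 - 213.87.123.255)
  213.87.122.0/23 (213.87.122.0 - 213.87.123.255)
Most specific is 213.87.122.0/23.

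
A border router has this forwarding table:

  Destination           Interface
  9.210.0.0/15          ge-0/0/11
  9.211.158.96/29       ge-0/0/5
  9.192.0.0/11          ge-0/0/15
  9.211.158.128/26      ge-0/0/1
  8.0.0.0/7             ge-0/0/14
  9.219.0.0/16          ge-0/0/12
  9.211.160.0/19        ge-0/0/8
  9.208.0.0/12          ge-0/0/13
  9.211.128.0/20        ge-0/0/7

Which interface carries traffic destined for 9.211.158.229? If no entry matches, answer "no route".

Routes whose prefix contains 9.211.158.229:
  8.0.0.0/7 (8.0.0.0 - 9.255.255.255) -> ge-0/0/14
  9.192.0.0/11 (9.192.0.0 - 9.223.255.255) -> ge-0/0/15
  9.208.0.0/12 (9.208.0.0 - 9.223.255.255) -> ge-0/0/13
  9.210.0.0/15 (9.210.0.0 - 9.211.255.255) -> ge-0/0/11
More-specific entries that do NOT match:
  9.211.158.96/29 (9.211.158.96 - 9.211.158.103) does not contain 9.211.158.229
  9.211.158.128/26 (9.211.158.128 - 9.211.158.191) does not contain 9.211.158.229
  9.211.128.0/20 (9.211.128.0 - 9.211.143.255) does not contain 9.211.158.229
  9.211.160.0/19 (9.211.160.0 - 9.211.191.255) does not contain 9.211.158.229
  9.219.0.0/16 (9.219.0.0 - 9.219.255.255) does not contain 9.211.158.229
Longest matching prefix is /15 -> interface ge-0/0/11.

ge-0/0/11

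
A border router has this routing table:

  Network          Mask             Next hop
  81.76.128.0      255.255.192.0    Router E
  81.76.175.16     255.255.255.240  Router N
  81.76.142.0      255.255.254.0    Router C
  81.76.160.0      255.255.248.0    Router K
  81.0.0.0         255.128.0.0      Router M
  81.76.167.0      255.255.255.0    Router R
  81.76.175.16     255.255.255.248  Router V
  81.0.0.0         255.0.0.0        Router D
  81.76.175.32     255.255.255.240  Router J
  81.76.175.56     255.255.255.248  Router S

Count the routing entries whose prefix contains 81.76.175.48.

Prefixes containing 81.76.175.48:
  81.0.0.0/8 (81.0.0.0 - 81.255.255.255)
  81.0.0.0/9 (81.0.0.0 - 81.127.255.255)
  81.76.128.0/18 (81.76.128.0 - 81.76.191.255)
Total matching entries: 3.

3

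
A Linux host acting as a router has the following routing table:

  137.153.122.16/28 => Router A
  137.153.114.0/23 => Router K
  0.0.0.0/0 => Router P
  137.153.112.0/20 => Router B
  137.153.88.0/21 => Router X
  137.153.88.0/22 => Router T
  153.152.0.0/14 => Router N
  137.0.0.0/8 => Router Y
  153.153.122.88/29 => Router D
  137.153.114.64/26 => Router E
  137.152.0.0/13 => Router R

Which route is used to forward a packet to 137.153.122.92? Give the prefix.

Entries matching 137.153.122.92:
  0.0.0.0/0 (default, matches everything)
  137.0.0.0/8 (137.0.0.0 - 137.255.255.255)
  137.152.0.0/13 (137.152.0.0 - 137.159.255.255)
  137.153.112.0/20 (137.153.112.0 - 137.153.127.255)
Most specific is 137.153.112.0/20.

137.153.112.0/20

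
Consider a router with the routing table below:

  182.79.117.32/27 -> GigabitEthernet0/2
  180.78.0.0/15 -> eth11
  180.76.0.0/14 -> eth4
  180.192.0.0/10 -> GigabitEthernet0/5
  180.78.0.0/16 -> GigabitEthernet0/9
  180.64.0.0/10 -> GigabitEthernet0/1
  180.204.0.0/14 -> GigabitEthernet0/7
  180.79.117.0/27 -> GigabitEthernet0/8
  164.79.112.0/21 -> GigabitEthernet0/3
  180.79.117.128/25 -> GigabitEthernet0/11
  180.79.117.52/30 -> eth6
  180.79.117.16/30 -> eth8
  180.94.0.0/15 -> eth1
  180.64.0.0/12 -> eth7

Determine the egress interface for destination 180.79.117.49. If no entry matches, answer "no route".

eth11

Routes whose prefix contains 180.79.117.49:
  180.64.0.0/10 (180.64.0.0 - 180.127.255.255) -> GigabitEthernet0/1
  180.64.0.0/12 (180.64.0.0 - 180.79.255.255) -> eth7
  180.76.0.0/14 (180.76.0.0 - 180.79.255.255) -> eth4
  180.78.0.0/15 (180.78.0.0 - 180.79.255.255) -> eth11
More-specific entries that do NOT match:
  180.79.117.52/30 (180.79.117.52 - 180.79.117.55) does not contain 180.79.117.49
  180.79.117.16/30 (180.79.117.16 - 180.79.117.19) does not contain 180.79.117.49
  182.79.117.32/27 (182.79.117.32 - 182.79.117.63) does not contain 180.79.117.49
  180.79.117.0/27 (180.79.117.0 - 180.79.117.31) does not contain 180.79.117.49
  180.79.117.128/25 (180.79.117.128 - 180.79.117.255) does not contain 180.79.117.49
  164.79.112.0/21 (164.79.112.0 - 164.79.119.255) does not contain 180.79.117.49
  180.78.0.0/16 (180.78.0.0 - 180.78.255.255) does not contain 180.79.117.49
Longest matching prefix is /15 -> interface eth11.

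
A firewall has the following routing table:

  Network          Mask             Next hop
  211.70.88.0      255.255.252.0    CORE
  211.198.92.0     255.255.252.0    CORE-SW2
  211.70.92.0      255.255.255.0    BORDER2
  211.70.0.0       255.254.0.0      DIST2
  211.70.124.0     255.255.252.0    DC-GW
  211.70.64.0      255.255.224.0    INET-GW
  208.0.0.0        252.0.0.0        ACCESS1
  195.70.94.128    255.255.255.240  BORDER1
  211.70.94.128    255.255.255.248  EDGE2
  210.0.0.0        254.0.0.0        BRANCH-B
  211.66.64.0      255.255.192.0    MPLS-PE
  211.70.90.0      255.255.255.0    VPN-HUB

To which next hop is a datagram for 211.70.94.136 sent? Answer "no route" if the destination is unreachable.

Routes whose prefix contains 211.70.94.136:
  208.0.0.0/6 (208.0.0.0 - 211.255.255.255) -> ACCESS1
  210.0.0.0/7 (210.0.0.0 - 211.255.255.255) -> BRANCH-B
  211.70.0.0/15 (211.70.0.0 - 211.71.255.255) -> DIST2
  211.70.64.0/19 (211.70.64.0 - 211.70.95.255) -> INET-GW
More-specific entries that do NOT match:
  211.70.94.128/29 (211.70.94.128 - 211.70.94.135) does not contain 211.70.94.136
  195.70.94.128/28 (195.70.94.128 - 195.70.94.143) does not contain 211.70.94.136
  211.70.92.0/24 (211.70.92.0 - 211.70.92.255) does not contain 211.70.94.136
  211.70.90.0/24 (211.70.90.0 - 211.70.90.255) does not contain 211.70.94.136
  211.70.88.0/22 (211.70.88.0 - 211.70.91.255) does not contain 211.70.94.136
  211.198.92.0/22 (211.198.92.0 - 211.198.95.255) does not contain 211.70.94.136
  211.70.124.0/22 (211.70.124.0 - 211.70.127.255) does not contain 211.70.94.136
Longest matching prefix is /19 -> next hop INET-GW.

INET-GW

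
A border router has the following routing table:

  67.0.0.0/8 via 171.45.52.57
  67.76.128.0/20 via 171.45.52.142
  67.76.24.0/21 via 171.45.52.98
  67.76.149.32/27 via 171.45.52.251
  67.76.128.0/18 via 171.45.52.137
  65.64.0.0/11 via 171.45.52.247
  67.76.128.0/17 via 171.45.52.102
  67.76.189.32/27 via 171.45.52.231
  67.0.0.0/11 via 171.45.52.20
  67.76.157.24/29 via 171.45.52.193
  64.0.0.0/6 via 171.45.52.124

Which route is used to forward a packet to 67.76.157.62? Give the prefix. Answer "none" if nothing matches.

67.76.128.0/18

Entries matching 67.76.157.62:
  64.0.0.0/6 (64.0.0.0 - 67.255.255.255)
  67.0.0.0/8 (67.0.0.0 - 67.255.255.255)
  67.76.128.0/17 (67.76.128.0 - 67.76.255.255)
  67.76.128.0/18 (67.76.128.0 - 67.76.191.255)
Most specific is 67.76.128.0/18.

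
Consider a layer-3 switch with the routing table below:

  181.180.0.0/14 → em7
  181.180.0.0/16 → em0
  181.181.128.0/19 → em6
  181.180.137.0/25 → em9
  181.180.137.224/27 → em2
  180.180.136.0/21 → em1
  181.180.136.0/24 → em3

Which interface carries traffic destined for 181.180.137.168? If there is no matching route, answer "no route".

Routes whose prefix contains 181.180.137.168:
  181.180.0.0/14 (181.180.0.0 - 181.183.255.255) -> em7
  181.180.0.0/16 (181.180.0.0 - 181.180.255.255) -> em0
More-specific entries that do NOT match:
  181.180.137.224/27 (181.180.137.224 - 181.180.137.255) does not contain 181.180.137.168
  181.180.137.0/25 (181.180.137.0 - 181.180.137.127) does not contain 181.180.137.168
  181.180.136.0/24 (181.180.136.0 - 181.180.136.255) does not contain 181.180.137.168
  180.180.136.0/21 (180.180.136.0 - 180.180.143.255) does not contain 181.180.137.168
  181.181.128.0/19 (181.181.128.0 - 181.181.159.255) does not contain 181.180.137.168
Longest matching prefix is /16 -> interface em0.

em0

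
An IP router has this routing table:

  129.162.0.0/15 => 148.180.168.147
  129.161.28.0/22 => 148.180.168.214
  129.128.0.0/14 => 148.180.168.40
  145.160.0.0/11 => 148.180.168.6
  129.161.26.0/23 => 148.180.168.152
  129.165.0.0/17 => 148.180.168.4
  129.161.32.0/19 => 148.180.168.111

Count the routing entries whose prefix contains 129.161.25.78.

No listed prefix contains 129.161.25.78.
Total matching entries: 0.

0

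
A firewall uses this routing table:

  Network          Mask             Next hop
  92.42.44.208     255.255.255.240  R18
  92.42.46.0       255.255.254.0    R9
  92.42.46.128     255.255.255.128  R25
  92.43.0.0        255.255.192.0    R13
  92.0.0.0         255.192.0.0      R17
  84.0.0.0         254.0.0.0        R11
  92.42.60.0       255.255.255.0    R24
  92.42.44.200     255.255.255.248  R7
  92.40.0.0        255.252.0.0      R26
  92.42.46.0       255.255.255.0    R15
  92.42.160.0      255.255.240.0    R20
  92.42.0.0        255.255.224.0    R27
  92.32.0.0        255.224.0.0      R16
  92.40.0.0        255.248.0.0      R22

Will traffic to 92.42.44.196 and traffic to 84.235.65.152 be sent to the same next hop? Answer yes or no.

92.42.44.196: longest match 92.40.0.0/14 -> R26
84.235.65.152: longest match 84.0.0.0/7 -> R11

no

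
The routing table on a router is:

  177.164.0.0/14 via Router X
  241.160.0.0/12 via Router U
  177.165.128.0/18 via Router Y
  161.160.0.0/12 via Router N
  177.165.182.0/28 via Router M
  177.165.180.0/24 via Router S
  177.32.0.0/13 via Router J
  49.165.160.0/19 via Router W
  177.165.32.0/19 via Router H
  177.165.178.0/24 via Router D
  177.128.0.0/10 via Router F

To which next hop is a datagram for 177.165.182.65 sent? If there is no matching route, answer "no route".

Routes whose prefix contains 177.165.182.65:
  177.128.0.0/10 (177.128.0.0 - 177.191.255.255) -> Router F
  177.164.0.0/14 (177.164.0.0 - 177.167.255.255) -> Router X
  177.165.128.0/18 (177.165.128.0 - 177.165.191.255) -> Router Y
More-specific entries that do NOT match:
  177.165.182.0/28 (177.165.182.0 - 177.165.182.15) does not contain 177.165.182.65
  177.165.180.0/24 (177.165.180.0 - 177.165.180.255) does not contain 177.165.182.65
  177.165.178.0/24 (177.165.178.0 - 177.165.178.255) does not contain 177.165.182.65
  49.165.160.0/19 (49.165.160.0 - 49.165.191.255) does not contain 177.165.182.65
  177.165.32.0/19 (177.165.32.0 - 177.165.63.255) does not contain 177.165.182.65
Longest matching prefix is /18 -> next hop Router Y.

Router Y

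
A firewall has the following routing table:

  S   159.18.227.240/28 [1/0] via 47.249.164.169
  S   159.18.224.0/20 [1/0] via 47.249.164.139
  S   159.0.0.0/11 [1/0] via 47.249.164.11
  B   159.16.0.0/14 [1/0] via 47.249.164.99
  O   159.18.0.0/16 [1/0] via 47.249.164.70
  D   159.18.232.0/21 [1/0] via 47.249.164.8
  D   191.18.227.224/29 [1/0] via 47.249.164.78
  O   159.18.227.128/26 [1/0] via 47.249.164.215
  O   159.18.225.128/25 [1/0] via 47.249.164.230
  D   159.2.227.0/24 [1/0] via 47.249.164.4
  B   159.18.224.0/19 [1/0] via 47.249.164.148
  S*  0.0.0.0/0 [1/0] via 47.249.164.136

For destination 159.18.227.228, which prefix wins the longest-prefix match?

Entries matching 159.18.227.228:
  0.0.0.0/0 (default, matches everything)
  159.0.0.0/11 (159.0.0.0 - 159.31.255.255)
  159.16.0.0/14 (159.16.0.0 - 159.19.255.255)
  159.18.0.0/16 (159.18.0.0 - 159.18.255.255)
  159.18.224.0/19 (159.18.224.0 - 159.18.255.255)
  159.18.224.0/20 (159.18.224.0 - 159.18.239.255)
Most specific is 159.18.224.0/20.

159.18.224.0/20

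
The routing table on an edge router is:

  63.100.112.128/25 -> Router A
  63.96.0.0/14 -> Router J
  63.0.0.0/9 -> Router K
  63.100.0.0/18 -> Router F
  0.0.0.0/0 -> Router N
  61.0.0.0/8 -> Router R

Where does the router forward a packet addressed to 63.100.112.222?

Routes whose prefix contains 63.100.112.222:
  0.0.0.0/0 (default, matches everything) -> Router N
  63.0.0.0/9 (63.0.0.0 - 63.127.255.255) -> Router K
  63.100.112.128/25 (63.100.112.128 - 63.100.112.255) -> Router A
Longest matching prefix is /25 -> next hop Router A.

Router A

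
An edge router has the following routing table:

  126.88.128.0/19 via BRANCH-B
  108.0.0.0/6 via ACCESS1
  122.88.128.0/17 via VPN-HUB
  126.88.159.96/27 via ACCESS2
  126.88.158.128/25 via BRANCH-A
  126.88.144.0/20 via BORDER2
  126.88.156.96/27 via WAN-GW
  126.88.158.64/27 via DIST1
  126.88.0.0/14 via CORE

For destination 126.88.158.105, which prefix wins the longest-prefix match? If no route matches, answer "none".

Entries matching 126.88.158.105:
  126.88.0.0/14 (126.88.0.0 - 126.91.255.255)
  126.88.128.0/19 (126.88.128.0 - 126.88.159.255)
  126.88.144.0/20 (126.88.144.0 - 126.88.159.255)
Most specific is 126.88.144.0/20.

126.88.144.0/20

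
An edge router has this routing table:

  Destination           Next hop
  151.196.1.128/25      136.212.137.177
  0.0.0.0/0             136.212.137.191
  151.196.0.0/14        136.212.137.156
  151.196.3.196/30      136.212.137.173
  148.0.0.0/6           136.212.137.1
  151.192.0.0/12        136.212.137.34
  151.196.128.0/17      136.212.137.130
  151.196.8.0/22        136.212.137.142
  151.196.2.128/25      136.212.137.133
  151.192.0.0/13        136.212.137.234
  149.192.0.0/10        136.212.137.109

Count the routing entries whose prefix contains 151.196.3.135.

5

Prefixes containing 151.196.3.135:
  0.0.0.0/0 (default, matches everything)
  148.0.0.0/6 (148.0.0.0 - 151.255.255.255)
  151.192.0.0/12 (151.192.0.0 - 151.207.255.255)
  151.192.0.0/13 (151.192.0.0 - 151.199.255.255)
  151.196.0.0/14 (151.196.0.0 - 151.199.255.255)
Total matching entries: 5.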